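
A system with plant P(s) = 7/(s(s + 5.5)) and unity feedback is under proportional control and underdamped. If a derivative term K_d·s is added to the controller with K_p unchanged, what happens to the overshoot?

decrease

The derivative term adds K·K_d to the s-coefficient of the characteristic equation, raising 2ζω_n while ω_n is unchanged; ζ increases, so overshoot decreases.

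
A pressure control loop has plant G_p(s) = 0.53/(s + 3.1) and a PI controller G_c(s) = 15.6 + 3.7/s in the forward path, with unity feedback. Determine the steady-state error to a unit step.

The open loop G_c(s)G_p(s) has a pole at the origin (type 1), so the static position error constant is infinite and e_ss = 1/(1+∞) = 0.

0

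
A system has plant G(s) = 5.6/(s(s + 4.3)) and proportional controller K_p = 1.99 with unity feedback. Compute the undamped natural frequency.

ω_n = 3.34 rad/s

The closed-loop denominator is s(s+4.3) + 1.99·5.6 = s² + 4.3s + 11.14.
Matching s² + 2ζω_n s + ω_n²: ω_n = √11.14 = 3.338 rad/s and 2ζω_n = 4.3, so ζ = 4.3/(2·3.338) = 0.644.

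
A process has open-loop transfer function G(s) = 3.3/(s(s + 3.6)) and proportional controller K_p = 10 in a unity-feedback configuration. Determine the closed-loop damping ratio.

ζ = 0.313

1 + K_p·G(s) = 0 gives s² + 3.6s + 33 = 0.
Matching s² + 2ζω_n s + ω_n²: ω_n = √33 = 5.745 rad/s and 2ζω_n = 3.6, so ζ = 3.6/(2·5.745) = 0.313.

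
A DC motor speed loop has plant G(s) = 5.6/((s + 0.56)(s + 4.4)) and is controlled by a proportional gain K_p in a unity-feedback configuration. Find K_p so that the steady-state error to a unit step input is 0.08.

K_p = 5.06

Steady-state error for a unit step on this type-0 loop is 1/(1 + K_p·G(0)).
G(0) = 2.273. Require 1/(1 + K_p·2.273) = 0.08, so 1 + 2.273·K_p = 12.5.
K_p = (12.5 − 1)/2.273 = 5.06.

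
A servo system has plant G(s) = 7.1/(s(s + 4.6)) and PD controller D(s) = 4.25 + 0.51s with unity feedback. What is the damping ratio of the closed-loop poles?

Forward path: (4.25 + 0.51s)·7.1/(s(s+4.6)). The closed-loop characteristic equation is s² + (4.6 + 7.1·0.51)s + 7.1·4.25 = 0.
That is s² + 8.221s + 30.17 = 0, so ω_n = 5.493 rad/s and ζ = 8.221/(2·5.493) = 0.7483.

ζ = 0.748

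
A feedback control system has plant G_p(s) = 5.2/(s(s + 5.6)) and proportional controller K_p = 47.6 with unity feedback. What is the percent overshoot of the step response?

56.7%

The closed-loop denominator s² + 5.6s + 247.5 gives ω_n = √247.5 = 15.73 and ζ = 5.6/(2ω_n) = 0.178.
%OS = 100·exp(−πζ/√(1−ζ²)) = 100·exp(−π·0.178/√0.9683) = 56.7%.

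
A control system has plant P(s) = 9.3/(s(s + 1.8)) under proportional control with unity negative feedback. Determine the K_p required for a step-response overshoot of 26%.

K_p = 0.561

From %OS = 100·exp(−πζ/√(1−ζ²)) = 26%, ζ = −ln(0.26)/√(π²+ln²(0.26)) = 0.3941.
Characteristic equation s² + 1.8s + 9.3K_p = 0 gives ζ = 1.8/(2√(9.3K_p)).
Setting ζ = 0.3941: √(9.3K_p) = 1.8/(2·0.3941) = 2.284, so K_p = 5.216/9.3 = 0.561.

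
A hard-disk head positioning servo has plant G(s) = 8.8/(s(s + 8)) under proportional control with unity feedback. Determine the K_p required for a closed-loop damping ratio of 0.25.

Closed-loop characteristic equation: s² + 8s + K_p·8.8 = 0.
So ω_n = √(8.8K_p) and 2ζω_n = 8, giving ζ = 8/(2√(8.8K_p)).
Setting ζ = 0.25: √(8.8K_p) = 8/(2·0.25) = 16, so K_p = 256/8.8 = 29.1.

K_p = 29.1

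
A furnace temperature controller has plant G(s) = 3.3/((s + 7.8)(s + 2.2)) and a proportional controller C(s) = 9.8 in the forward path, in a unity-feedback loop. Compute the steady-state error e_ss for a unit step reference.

The loop is type 0. Static position error constant K_pos = C(0)·G(0) = 9.8·0.1923 = 1.885.
Steady-state error to a unit step: e_ss = 1/(1+K_pos) = 1/2.885 = 0.347.

0.347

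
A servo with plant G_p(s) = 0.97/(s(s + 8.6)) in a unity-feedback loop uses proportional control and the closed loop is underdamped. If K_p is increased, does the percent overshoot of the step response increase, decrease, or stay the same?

increase

ζ = 8.6/(2√(0.97K_p)) decreases as K_p grows; lower damping means more overshoot.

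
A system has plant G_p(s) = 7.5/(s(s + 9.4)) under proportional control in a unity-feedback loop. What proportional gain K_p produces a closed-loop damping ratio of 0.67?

Closed-loop characteristic equation: s² + 9.4s + K_p·7.5 = 0.
So ω_n = √(7.5K_p) and 2ζω_n = 9.4, giving ζ = 9.4/(2√(7.5K_p)).
Setting ζ = 0.67: √(7.5K_p) = 9.4/(2·0.67) = 7.015, so K_p = 49.21/7.5 = 6.56.

K_p = 6.56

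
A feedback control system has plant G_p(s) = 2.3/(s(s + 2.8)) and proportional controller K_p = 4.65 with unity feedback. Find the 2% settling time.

The closed-loop denominator s² + 2.8s + 10.7 gives ω_n = √10.7 = 3.27 and ζ = 2.8/(2ω_n) = 0.4281.
2% settling time T_s ≈ 4/(ζω_n) = 4/1.4 = 2.86 s.

T_s ≈ 2.86 s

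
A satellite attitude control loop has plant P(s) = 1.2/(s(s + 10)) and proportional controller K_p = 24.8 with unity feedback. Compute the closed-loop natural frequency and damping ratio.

ω_n = 5.46 rad/s, ζ = 0.917

With unity feedback the closed-loop characteristic equation is s² + 10s + 24.8·1.2 = s² + 10s + 29.76 = 0.
Matching s² + 2ζω_n s + ω_n²: ω_n = √29.76 = 5.455 rad/s and 2ζω_n = 10, so ζ = 10/(2·5.455) = 0.917.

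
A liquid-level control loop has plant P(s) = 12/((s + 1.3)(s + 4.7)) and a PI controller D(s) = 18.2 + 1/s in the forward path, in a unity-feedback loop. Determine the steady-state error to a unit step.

0

The open loop D(s)P(s) has a pole at the origin (type 1), so the static position error constant is infinite and e_ss = 1/(1+∞) = 0.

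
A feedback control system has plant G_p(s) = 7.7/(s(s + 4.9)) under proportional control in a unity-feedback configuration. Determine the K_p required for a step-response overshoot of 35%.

From %OS = 100·exp(−πζ/√(1−ζ²)) = 35%, ζ = −ln(0.35)/√(π²+ln²(0.35)) = 0.3169.
Characteristic equation s² + 4.9s + 7.7K_p = 0 gives ζ = 4.9/(2√(7.7K_p)).
Setting ζ = 0.3169: √(7.7K_p) = 4.9/(2·0.3169) = 7.73, so K_p = 59.76/7.7 = 7.76.

K_p = 7.76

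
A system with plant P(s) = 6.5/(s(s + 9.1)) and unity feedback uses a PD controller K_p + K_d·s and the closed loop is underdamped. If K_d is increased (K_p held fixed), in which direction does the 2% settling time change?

Characteristic equation s² + (9.1 + 6.5K_d)s + 6.5K_p = 0: raising K_d increases ζω_n = (9.1+6.5K_d)/2 while the loop stays underdamped, so T_s ≈ 4/(ζω_n) decreases.

decrease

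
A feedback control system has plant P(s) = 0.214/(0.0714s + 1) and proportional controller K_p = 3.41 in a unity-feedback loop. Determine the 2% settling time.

T_s ≈ 0.165 s

Closed loop: T(s) = K_p·P/(1+K_p·P) = 0.7297/(0.0714s + 1 + 0.7297), with pole at s = −(1 + 0.7297)/0.0714 = −24.23.
τ = 1/24.23 = 0.04128 s, so 2% settling time ≈ 4τ = 0.165 s.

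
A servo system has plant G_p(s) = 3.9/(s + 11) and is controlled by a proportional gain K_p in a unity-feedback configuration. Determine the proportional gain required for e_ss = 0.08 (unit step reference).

K_p = 32.4

For a type-0 loop with proportional control, e_ss = 1/(1 + K_p·G_p(0)).
G_p(0) = 0.3545. Require 1/(1 + K_p·0.3545) = 0.08, so 1 + 0.3545·K_p = 12.5.
K_p = (12.5 − 1)/0.3545 = 32.4.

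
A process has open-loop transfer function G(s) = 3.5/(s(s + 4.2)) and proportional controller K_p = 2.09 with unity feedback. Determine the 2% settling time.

From 1 + K_pG(s) = 0: s² + 4.2s + 7.315 = 0 ⇒ ω_n = 2.705, ζ = 0.7764.
2% settling time T_s ≈ 4/(ζω_n) = 4/2.1 = 1.9 s.

T_s ≈ 1.9 s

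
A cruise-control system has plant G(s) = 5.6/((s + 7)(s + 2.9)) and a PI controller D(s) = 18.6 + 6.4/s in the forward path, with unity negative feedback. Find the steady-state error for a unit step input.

The open loop D(s)G(s) has a pole at the origin (type 1), so the static position error constant is infinite and e_ss = 1/(1+∞) = 0.

0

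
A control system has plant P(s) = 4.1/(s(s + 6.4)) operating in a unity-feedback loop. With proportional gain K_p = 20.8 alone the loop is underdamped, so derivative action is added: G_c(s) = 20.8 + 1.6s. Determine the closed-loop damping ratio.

ζ = 0.702

Forward path: (20.8 + 1.6s)·4.1/(s(s+6.4)). The closed-loop characteristic equation is s² + (6.4 + 4.1·1.6)s + 4.1·20.8 = 0.
That is s² + 12.96s + 85.28 = 0, so ω_n = 9.235 rad/s and ζ = 12.96/(2·9.235) = 0.7017.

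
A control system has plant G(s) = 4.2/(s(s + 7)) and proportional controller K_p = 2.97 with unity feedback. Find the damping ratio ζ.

The closed-loop denominator is s(s+7) + 2.97·4.2 = s² + 7s + 12.47.
So ω_n² = 12.47 ⇒ ω_n = 3.532 rad/s, and ζ = 7/(2ω_n) = 0.991.

ζ = 0.991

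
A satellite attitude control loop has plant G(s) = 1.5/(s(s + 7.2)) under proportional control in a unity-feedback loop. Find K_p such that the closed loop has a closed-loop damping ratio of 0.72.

K_p = 16.7

Closed-loop characteristic equation: s² + 7.2s + K_p·1.5 = 0.
So ω_n = √(1.5K_p) and 2ζω_n = 7.2, giving ζ = 7.2/(2√(1.5K_p)).
Setting ζ = 0.72: √(1.5K_p) = 7.2/(2·0.72) = 5, so K_p = 25/1.5 = 16.7.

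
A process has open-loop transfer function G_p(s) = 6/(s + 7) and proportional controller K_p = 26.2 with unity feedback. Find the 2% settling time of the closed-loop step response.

T_s ≈ 0.0244 s

Closed-loop transfer function: T(s) = K_p·G_p(s)/(1 + K_p·G_p(s)) = 157.2/(s + 7 + 157.2) = 157.2/(s + 164.2).
Time constant τ = 1/164.2 = 0.00609 s, so the 2% settling time is about 4τ = 0.0244 s.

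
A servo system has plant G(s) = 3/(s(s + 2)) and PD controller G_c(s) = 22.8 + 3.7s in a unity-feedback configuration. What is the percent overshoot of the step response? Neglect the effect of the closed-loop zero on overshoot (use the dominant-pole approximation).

Forward path: (22.8 + 3.7s)·3/(s(s+2)). The closed-loop characteristic equation is s² + (2 + 3·3.7)s + 3·22.8 = 0.
That is s² + 13.1s + 68.4 = 0, so ω_n = 8.27 rad/s and ζ = 13.1/(2·8.27) = 0.792.
%OS = 100·exp(−πζ/√(1−ζ²)) = 1.7%.

1.7%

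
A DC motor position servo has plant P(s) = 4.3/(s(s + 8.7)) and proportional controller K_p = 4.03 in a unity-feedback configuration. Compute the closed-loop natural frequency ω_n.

ω_n = 4.16 rad/s

The closed-loop denominator is s(s+8.7) + 4.03·4.3 = s² + 8.7s + 17.33.
So ω_n² = 17.33 ⇒ ω_n = 4.163 rad/s, and ζ = 8.7/(2ω_n) = 1.04.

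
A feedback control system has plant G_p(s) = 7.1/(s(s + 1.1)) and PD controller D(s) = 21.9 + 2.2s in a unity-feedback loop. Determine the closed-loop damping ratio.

Forward path: (21.9 + 2.2s)·7.1/(s(s+1.1)). The closed-loop characteristic equation is s² + (1.1 + 7.1·2.2)s + 7.1·21.9 = 0.
That is s² + 16.72s + 155.5 = 0, so ω_n = 12.47 rad/s and ζ = 16.72/(2·12.47) = 0.6704.

ζ = 0.67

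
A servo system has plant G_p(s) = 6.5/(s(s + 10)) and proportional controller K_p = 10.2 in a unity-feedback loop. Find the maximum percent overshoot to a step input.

The closed-loop denominator s² + 10s + 66.3 gives ω_n = √66.3 = 8.142 and ζ = 10/(2ω_n) = 0.6141.
%OS = 100·exp(−πζ/√(1−ζ²)) = 100·exp(−π·0.6141/√0.6229) = 8.68%.

8.68%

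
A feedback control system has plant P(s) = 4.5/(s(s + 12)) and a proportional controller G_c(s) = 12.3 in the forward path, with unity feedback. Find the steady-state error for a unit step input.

0

The open loop G_c(s)P(s) has a pole at the origin (type 1), so the static position error constant is infinite and e_ss = 1/(1+∞) = 0.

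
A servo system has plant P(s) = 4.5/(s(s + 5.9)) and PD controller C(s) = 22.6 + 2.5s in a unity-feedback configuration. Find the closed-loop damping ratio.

ζ = 0.85

Forward path: (22.6 + 2.5s)·4.5/(s(s+5.9)). The closed-loop characteristic equation is s² + (5.9 + 4.5·2.5)s + 4.5·22.6 = 0.
That is s² + 17.15s + 101.7 = 0, so ω_n = 10.08 rad/s and ζ = 17.15/(2·10.08) = 0.8503.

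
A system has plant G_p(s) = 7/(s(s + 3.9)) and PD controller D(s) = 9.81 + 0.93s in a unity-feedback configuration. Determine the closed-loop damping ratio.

ζ = 0.628

Forward path: (9.81 + 0.93s)·7/(s(s+3.9)). The closed-loop characteristic equation is s² + (3.9 + 7·0.93)s + 7·9.81 = 0.
That is s² + 10.41s + 68.67 = 0, so ω_n = 8.287 rad/s and ζ = 10.41/(2·8.287) = 0.6281.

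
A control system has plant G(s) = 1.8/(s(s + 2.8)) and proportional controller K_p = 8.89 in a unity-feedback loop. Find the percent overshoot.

The closed-loop denominator s² + 2.8s + 16 gives ω_n = √16 = 4 and ζ = 2.8/(2ω_n) = 0.35.
%OS = 100·exp(−πζ/√(1−ζ²)) = 100·exp(−π·0.35/√0.8775) = 30.9%.

30.9%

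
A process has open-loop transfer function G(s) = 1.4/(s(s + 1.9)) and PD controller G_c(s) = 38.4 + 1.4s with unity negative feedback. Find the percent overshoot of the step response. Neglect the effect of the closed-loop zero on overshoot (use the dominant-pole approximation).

42.4%

Forward path: (38.4 + 1.4s)·1.4/(s(s+1.9)). The closed-loop characteristic equation is s² + (1.9 + 1.4·1.4)s + 1.4·38.4 = 0.
That is s² + 3.86s + 53.76 = 0, so ω_n = 7.332 rad/s and ζ = 3.86/(2·7.332) = 0.2632.
%OS = 100·exp(−πζ/√(1−ζ²)) = 42.4%.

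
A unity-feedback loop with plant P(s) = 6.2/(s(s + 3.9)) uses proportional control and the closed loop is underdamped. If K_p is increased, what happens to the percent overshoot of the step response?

ζ = 3.9/(2√(6.2K_p)) decreases as K_p grows; lower damping means more overshoot.

increase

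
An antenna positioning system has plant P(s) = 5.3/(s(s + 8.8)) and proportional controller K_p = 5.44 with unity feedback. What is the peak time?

Closed-loop characteristic equation: s² + 8.8s + 28.83 = 0, so ω_n = 5.37 rad/s and ζ = 8.8/(2·5.37) = 0.8194.
Damped frequency ω_d = ω_n√(1−ζ²) = 3.078 rad/s, so peak time T_p = π/ω_d = 1.02 s.

T_p = 1.02 s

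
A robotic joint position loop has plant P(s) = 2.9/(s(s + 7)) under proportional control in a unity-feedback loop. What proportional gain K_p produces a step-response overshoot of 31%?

K_p = 34.6

From %OS = 100·exp(−πζ/√(1−ζ²)) = 31%, ζ = −ln(0.31)/√(π²+ln²(0.31)) = 0.3493.
Characteristic equation s² + 7s + 2.9K_p = 0 gives ζ = 7/(2√(2.9K_p)).
Setting ζ = 0.3493: √(2.9K_p) = 7/(2·0.3493) = 10.02, so K_p = 100.4/2.9 = 34.6.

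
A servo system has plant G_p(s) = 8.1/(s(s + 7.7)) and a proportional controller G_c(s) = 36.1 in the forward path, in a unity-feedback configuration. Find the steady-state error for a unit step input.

0

The open loop G_c(s)G_p(s) has a pole at the origin (type 1), so the static position error constant is infinite and e_ss = 1/(1+∞) = 0.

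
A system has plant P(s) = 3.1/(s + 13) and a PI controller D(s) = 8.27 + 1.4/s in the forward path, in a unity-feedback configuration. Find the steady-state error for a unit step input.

The open loop D(s)P(s) has a pole at the origin (type 1), so the static position error constant is infinite and e_ss = 1/(1+∞) = 0.

0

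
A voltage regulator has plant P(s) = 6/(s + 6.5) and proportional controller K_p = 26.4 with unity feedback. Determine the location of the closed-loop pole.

Closed-loop transfer function: T(s) = K_p·P(s)/(1 + K_p·P(s)) = 158.4/(s + 6.5 + 158.4) = 158.4/(s + 164.9).
The closed-loop pole is at s = −164.9.

s = -164.9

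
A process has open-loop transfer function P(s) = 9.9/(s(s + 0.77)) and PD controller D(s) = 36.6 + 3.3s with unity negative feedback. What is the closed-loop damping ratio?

ζ = 0.878

Forward path: (36.6 + 3.3s)·9.9/(s(s+0.77)). The closed-loop characteristic equation is s² + (0.77 + 9.9·3.3)s + 9.9·36.6 = 0.
That is s² + 33.44s + 362.3 = 0, so ω_n = 19.04 rad/s and ζ = 33.44/(2·19.04) = 0.8784.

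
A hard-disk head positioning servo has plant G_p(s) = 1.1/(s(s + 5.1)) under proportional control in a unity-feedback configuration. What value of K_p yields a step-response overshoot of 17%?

From %OS = 100·exp(−πζ/√(1−ζ²)) = 17%, ζ = −ln(0.17)/√(π²+ln²(0.17)) = 0.4913.
Characteristic equation s² + 5.1s + 1.1K_p = 0 gives ζ = 5.1/(2√(1.1K_p)).
Setting ζ = 0.4913: √(1.1K_p) = 5.1/(2·0.4913) = 5.191, so K_p = 26.94/1.1 = 24.5.

K_p = 24.5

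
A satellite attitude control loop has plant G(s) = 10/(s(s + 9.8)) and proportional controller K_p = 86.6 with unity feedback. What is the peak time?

T_p = 0.108 s

Closed-loop characteristic equation: s² + 9.8s + 866 = 0, so ω_n = 29.43 rad/s and ζ = 9.8/(2·29.43) = 0.1665.
Damped frequency ω_d = ω_n√(1−ζ²) = 29.02 rad/s, so peak time T_p = π/ω_d = 0.108 s.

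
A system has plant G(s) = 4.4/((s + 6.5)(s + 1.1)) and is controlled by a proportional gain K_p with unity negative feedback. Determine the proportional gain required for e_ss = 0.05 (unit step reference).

For a type-0 loop with proportional control, e_ss = 1/(1 + K_p·G(0)).
G(0) = 0.6154. Require 1/(1 + K_p·0.6154) = 0.05, so 1 + 0.6154·K_p = 20.
K_p = (20 − 1)/0.6154 = 30.9.

K_p = 30.9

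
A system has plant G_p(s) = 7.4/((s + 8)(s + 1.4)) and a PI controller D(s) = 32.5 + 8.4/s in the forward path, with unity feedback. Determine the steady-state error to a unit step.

0

The open loop D(s)G_p(s) has a pole at the origin (type 1), so the static position error constant is infinite and e_ss = 1/(1+∞) = 0.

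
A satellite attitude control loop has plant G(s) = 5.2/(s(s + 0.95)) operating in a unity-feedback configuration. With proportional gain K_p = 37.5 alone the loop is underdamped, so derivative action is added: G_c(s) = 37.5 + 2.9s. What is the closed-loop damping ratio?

ζ = 0.574

Forward path: (37.5 + 2.9s)·5.2/(s(s+0.95)). The closed-loop characteristic equation is s² + (0.95 + 5.2·2.9)s + 5.2·37.5 = 0.
That is s² + 16.03s + 195 = 0, so ω_n = 13.96 rad/s and ζ = 16.03/(2·13.96) = 0.574.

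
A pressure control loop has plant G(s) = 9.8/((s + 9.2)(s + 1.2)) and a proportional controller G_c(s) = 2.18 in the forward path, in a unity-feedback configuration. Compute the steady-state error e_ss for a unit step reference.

0.341

The loop is type 0. Static position error constant K_pos = G_c(0)·G(0) = 2.18·0.8877 = 1.935.
Steady-state error to a unit step: e_ss = 1/(1+K_pos) = 1/2.935 = 0.341.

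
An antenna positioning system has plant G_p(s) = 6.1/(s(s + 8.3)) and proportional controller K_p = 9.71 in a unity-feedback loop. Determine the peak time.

From 1 + K_pG_p(s) = 0: s² + 8.3s + 59.23 = 0 ⇒ ω_n = 7.696, ζ = 0.5392.
Damped frequency ω_d = ω_n√(1−ζ²) = 6.481 rad/s, so peak time T_p = π/ω_d = 0.485 s.

T_p = 0.485 s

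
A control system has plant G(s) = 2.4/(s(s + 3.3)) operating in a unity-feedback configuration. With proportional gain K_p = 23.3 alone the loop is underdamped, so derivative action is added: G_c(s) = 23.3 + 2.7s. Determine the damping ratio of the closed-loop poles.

ζ = 0.654

Forward path: (23.3 + 2.7s)·2.4/(s(s+3.3)). The closed-loop characteristic equation is s² + (3.3 + 2.4·2.7)s + 2.4·23.3 = 0.
That is s² + 9.78s + 55.92 = 0, so ω_n = 7.478 rad/s and ζ = 9.78/(2·7.478) = 0.6539.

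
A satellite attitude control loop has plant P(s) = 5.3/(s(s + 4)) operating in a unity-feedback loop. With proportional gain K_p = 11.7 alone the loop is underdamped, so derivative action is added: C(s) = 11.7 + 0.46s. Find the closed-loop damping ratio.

ζ = 0.409

Forward path: (11.7 + 0.46s)·5.3/(s(s+4)). The closed-loop characteristic equation is s² + (4 + 5.3·0.46)s + 5.3·11.7 = 0.
That is s² + 6.438s + 62.01 = 0, so ω_n = 7.875 rad/s and ζ = 6.438/(2·7.875) = 0.4088.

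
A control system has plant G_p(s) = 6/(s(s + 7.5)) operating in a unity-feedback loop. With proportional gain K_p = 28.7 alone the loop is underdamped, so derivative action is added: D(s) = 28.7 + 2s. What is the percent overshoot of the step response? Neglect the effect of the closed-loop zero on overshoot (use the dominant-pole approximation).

Forward path: (28.7 + 2s)·6/(s(s+7.5)). The closed-loop characteristic equation is s² + (7.5 + 6·2)s + 6·28.7 = 0.
That is s² + 19.5s + 172.2 = 0, so ω_n = 13.12 rad/s and ζ = 19.5/(2·13.12) = 0.743.
%OS = 100·exp(−πζ/√(1−ζ²)) = 3.06%.

3.06%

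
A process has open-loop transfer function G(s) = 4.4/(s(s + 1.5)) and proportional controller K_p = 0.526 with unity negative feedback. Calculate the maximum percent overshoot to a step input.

The closed-loop denominator s² + 1.5s + 2.314 gives ω_n = √2.314 = 1.521 and ζ = 1.5/(2ω_n) = 0.493.
%OS = 100·exp(−πζ/√(1−ζ²)) = 100·exp(−π·0.493/√0.757) = 16.9%.

16.9%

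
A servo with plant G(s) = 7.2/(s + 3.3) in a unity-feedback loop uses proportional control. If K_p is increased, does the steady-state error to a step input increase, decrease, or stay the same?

decrease

e_ss = 1/(1 + K_p·G(0)); a larger K_p raises the denominator, so e_ss decreases.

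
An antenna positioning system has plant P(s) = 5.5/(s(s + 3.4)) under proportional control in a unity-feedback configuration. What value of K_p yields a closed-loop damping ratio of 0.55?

Closed-loop characteristic equation: s² + 3.4s + K_p·5.5 = 0.
So ω_n = √(5.5K_p) and 2ζω_n = 3.4, giving ζ = 3.4/(2√(5.5K_p)).
Setting ζ = 0.55: √(5.5K_p) = 3.4/(2·0.55) = 3.091, so K_p = 9.554/5.5 = 1.74.

K_p = 1.74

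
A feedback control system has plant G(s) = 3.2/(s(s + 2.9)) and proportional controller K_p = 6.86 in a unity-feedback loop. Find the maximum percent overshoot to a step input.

36%

Closed-loop characteristic equation: s² + 2.9s + 21.95 = 0, so ω_n = 4.685 rad/s and ζ = 2.9/(2·4.685) = 0.3095.
%OS = 100·exp(−πζ/√(1−ζ²)) = 100·exp(−π·0.3095/√0.9042) = 36%.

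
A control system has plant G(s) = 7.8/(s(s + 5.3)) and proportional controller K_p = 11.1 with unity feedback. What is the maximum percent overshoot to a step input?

39.3%

The closed-loop denominator s² + 5.3s + 86.58 gives ω_n = √86.58 = 9.305 and ζ = 5.3/(2ω_n) = 0.2848.
%OS = 100·exp(−πζ/√(1−ζ²)) = 100·exp(−π·0.2848/√0.9189) = 39.3%.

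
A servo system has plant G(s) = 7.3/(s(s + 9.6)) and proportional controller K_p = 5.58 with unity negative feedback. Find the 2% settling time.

From 1 + K_pG(s) = 0: s² + 9.6s + 40.73 = 0 ⇒ ω_n = 6.382, ζ = 0.7521.
2% settling time T_s ≈ 4/(ζω_n) = 4/4.8 = 0.833 s.

T_s ≈ 0.833 s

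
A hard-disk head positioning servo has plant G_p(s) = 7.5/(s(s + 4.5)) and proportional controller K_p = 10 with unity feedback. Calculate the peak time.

T_p = 0.376 s

Closed-loop characteristic equation: s² + 4.5s + 75 = 0, so ω_n = 8.66 rad/s and ζ = 4.5/(2·8.66) = 0.2598.
Damped frequency ω_d = ω_n√(1−ζ²) = 8.363 rad/s, so peak time T_p = π/ω_d = 0.376 s.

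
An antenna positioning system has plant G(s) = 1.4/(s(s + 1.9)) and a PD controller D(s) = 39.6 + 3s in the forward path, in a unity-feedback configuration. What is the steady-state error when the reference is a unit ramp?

The loop has one pole at the origin (type 1). Velocity error constant K_v = lim_{s→0} s·D(s)G(s) = 39.6·1.4/1.9 = 29.18.
Steady-state error to a unit ramp: e_ss = 1/K_v = 0.0343.

0.0343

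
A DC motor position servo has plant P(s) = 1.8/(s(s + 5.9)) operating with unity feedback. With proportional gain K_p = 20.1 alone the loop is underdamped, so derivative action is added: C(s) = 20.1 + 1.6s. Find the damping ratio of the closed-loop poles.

ζ = 0.73

Forward path: (20.1 + 1.6s)·1.8/(s(s+5.9)). The closed-loop characteristic equation is s² + (5.9 + 1.8·1.6)s + 1.8·20.1 = 0.
That is s² + 8.78s + 36.18 = 0, so ω_n = 6.015 rad/s and ζ = 8.78/(2·6.015) = 0.7298.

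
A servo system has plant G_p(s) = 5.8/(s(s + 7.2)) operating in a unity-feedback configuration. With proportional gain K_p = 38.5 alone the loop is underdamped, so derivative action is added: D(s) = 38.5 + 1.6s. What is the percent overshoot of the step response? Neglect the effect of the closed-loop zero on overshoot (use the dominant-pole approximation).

12.5%

Forward path: (38.5 + 1.6s)·5.8/(s(s+7.2)). The closed-loop characteristic equation is s² + (7.2 + 5.8·1.6)s + 5.8·38.5 = 0.
That is s² + 16.48s + 223.3 = 0, so ω_n = 14.94 rad/s and ζ = 16.48/(2·14.94) = 0.5514.
%OS = 100·exp(−πζ/√(1−ζ²)) = 12.5%.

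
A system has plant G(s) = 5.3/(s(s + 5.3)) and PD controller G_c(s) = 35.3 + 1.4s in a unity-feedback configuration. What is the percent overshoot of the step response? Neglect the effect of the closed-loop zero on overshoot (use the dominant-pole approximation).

19.2%

Forward path: (35.3 + 1.4s)·5.3/(s(s+5.3)). The closed-loop characteristic equation is s² + (5.3 + 5.3·1.4)s + 5.3·35.3 = 0.
That is s² + 12.72s + 187.1 = 0, so ω_n = 13.68 rad/s and ζ = 12.72/(2·13.68) = 0.465.
%OS = 100·exp(−πζ/√(1−ζ²)) = 19.2%.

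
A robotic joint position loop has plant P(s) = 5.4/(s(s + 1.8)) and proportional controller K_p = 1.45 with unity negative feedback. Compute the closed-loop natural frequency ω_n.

With unity feedback the closed-loop characteristic equation is s² + 1.8s + 1.45·5.4 = s² + 1.8s + 7.83 = 0.
Matching s² + 2ζω_n s + ω_n²: ω_n = √7.83 = 2.798 rad/s and 2ζω_n = 1.8, so ζ = 1.8/(2·2.798) = 0.322.

ω_n = 2.8 rad/s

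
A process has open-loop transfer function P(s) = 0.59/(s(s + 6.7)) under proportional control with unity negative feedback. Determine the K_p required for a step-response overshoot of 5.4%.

K_p = 41.1

From %OS = 100·exp(−πζ/√(1−ζ²)) = 5.4%, ζ = −ln(0.054)/√(π²+ln²(0.054)) = 0.6806.
Characteristic equation s² + 6.7s + 0.59K_p = 0 gives ζ = 6.7/(2√(0.59K_p)).
Setting ζ = 0.6806: √(0.59K_p) = 6.7/(2·0.6806) = 4.922, so K_p = 24.22/0.59 = 41.1.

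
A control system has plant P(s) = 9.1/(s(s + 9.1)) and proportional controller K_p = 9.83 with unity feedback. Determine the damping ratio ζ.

With unity feedback the closed-loop characteristic equation is s² + 9.1s + 9.83·9.1 = s² + 9.1s + 89.45 = 0.
So ω_n² = 89.45 ⇒ ω_n = 9.458 rad/s, and ζ = 9.1/(2ω_n) = 0.481.

ζ = 0.481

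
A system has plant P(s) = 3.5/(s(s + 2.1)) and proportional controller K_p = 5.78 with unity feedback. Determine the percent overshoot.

The closed-loop denominator s² + 2.1s + 20.23 gives ω_n = √20.23 = 4.498 and ζ = 2.1/(2ω_n) = 0.2334.
%OS = 100·exp(−πζ/√(1−ζ²)) = 100·exp(−π·0.2334/√0.9455) = 47%.

47%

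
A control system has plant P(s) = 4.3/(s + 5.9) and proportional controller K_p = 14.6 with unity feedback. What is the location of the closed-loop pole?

s = -68.68

Closed-loop transfer function: T(s) = K_p·P(s)/(1 + K_p·P(s)) = 62.78/(s + 5.9 + 62.78) = 62.78/(s + 68.68).
The closed-loop pole is at s = −68.68.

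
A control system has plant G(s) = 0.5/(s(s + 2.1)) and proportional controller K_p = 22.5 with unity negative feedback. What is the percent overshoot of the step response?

The closed-loop denominator s² + 2.1s + 11.25 gives ω_n = √11.25 = 3.354 and ζ = 2.1/(2ω_n) = 0.313.
%OS = 100·exp(−πζ/√(1−ζ²)) = 100·exp(−π·0.313/√0.902) = 35.5%.

35.5%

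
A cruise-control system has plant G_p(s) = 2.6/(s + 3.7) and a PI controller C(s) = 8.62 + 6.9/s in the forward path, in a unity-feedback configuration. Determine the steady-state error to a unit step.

0

The open loop C(s)G_p(s) has a pole at the origin (type 1), so the static position error constant is infinite and e_ss = 1/(1+∞) = 0.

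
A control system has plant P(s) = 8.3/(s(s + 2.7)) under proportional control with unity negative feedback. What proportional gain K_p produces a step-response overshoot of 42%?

K_p = 3.1

From %OS = 100·exp(−πζ/√(1−ζ²)) = 42%, ζ = −ln(0.42)/√(π²+ln²(0.42)) = 0.2662.
Characteristic equation s² + 2.7s + 8.3K_p = 0 gives ζ = 2.7/(2√(8.3K_p)).
Setting ζ = 0.2662: √(8.3K_p) = 2.7/(2·0.2662) = 5.072, so K_p = 25.72/8.3 = 3.1.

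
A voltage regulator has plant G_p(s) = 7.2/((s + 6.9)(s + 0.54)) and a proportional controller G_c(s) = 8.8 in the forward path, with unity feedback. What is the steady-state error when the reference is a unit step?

0.0555

The loop is type 0. Static position error constant K_pos = G_c(0)·G_p(0) = 8.8·1.932 = 17.
Steady-state error to a unit step: e_ss = 1/(1+K_pos) = 1/18 = 0.0555.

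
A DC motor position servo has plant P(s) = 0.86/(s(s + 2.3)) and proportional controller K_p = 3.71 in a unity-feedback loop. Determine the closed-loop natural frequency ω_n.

1 + K_p·P(s) = 0 gives s² + 2.3s + 3.191 = 0.
Matching s² + 2ζω_n s + ω_n²: ω_n = √3.191 = 1.786 rad/s and 2ζω_n = 2.3, so ζ = 2.3/(2·1.786) = 0.644.

ω_n = 1.79 rad/s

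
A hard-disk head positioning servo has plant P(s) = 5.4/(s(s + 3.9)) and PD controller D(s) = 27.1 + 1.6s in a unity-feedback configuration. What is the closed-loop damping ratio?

Forward path: (27.1 + 1.6s)·5.4/(s(s+3.9)). The closed-loop characteristic equation is s² + (3.9 + 5.4·1.6)s + 5.4·27.1 = 0.
That is s² + 12.54s + 146.3 = 0, so ω_n = 12.1 rad/s and ζ = 12.54/(2·12.1) = 0.5183.

ζ = 0.518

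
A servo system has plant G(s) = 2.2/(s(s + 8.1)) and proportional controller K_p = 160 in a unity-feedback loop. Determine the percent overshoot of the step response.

49.9%

The closed-loop denominator s² + 8.1s + 352 gives ω_n = √352 = 18.76 and ζ = 8.1/(2ω_n) = 0.2159.
%OS = 100·exp(−πζ/√(1−ζ²)) = 100·exp(−π·0.2159/√0.9534) = 49.9%.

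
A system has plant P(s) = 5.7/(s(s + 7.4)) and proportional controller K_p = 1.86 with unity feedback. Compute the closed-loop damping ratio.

ζ = 1.14

The closed-loop denominator is s(s+7.4) + 1.86·5.7 = s² + 7.4s + 10.6.
Matching s² + 2ζω_n s + ω_n²: ω_n = √10.6 = 3.256 rad/s and 2ζω_n = 7.4, so ζ = 7.4/(2·3.256) = 1.14.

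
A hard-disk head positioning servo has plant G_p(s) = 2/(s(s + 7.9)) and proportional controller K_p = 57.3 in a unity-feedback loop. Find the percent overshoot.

From 1 + K_pG_p(s) = 0: s² + 7.9s + 114.6 = 0 ⇒ ω_n = 10.71, ζ = 0.369.
%OS = 100·exp(−πζ/√(1−ζ²)) = 100·exp(−π·0.369/√0.8639) = 28.7%.

28.7%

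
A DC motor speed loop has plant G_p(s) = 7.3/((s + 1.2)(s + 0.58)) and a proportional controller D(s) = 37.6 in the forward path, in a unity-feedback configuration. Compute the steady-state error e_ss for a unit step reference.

0.00253

The loop is type 0. Static position error constant K_pos = D(0)·G_p(0) = 37.6·10.49 = 394.4.
Steady-state error to a unit step: e_ss = 1/(1+K_pos) = 1/395.4 = 0.00253.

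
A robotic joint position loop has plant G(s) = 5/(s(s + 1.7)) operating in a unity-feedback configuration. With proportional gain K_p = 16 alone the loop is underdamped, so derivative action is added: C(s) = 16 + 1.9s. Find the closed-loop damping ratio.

Forward path: (16 + 1.9s)·5/(s(s+1.7)). The closed-loop characteristic equation is s² + (1.7 + 5·1.9)s + 5·16 = 0.
That is s² + 11.2s + 80 = 0, so ω_n = 8.944 rad/s and ζ = 11.2/(2·8.944) = 0.6261.

ζ = 0.626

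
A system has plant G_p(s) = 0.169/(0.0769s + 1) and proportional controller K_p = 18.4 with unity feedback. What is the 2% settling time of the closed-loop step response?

T_s ≈ 0.0748 s

Closed loop: T(s) = K_p·G_p/(1+K_p·G_p) = 3.11/(0.0769s + 1 + 3.11), with pole at s = −(1 + 3.11)/0.0769 = −53.44.
τ = 1/53.44 = 0.01871 s, so 2% settling time ≈ 4τ = 0.0748 s.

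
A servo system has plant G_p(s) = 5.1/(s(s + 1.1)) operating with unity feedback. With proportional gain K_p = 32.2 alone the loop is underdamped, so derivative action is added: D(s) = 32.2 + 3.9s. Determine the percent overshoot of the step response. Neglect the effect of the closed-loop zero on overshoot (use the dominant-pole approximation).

Forward path: (32.2 + 3.9s)·5.1/(s(s+1.1)). The closed-loop characteristic equation is s² + (1.1 + 5.1·3.9)s + 5.1·32.2 = 0.
That is s² + 20.99s + 164.2 = 0, so ω_n = 12.81 rad/s and ζ = 20.99/(2·12.81) = 0.819.
%OS = 100·exp(−πζ/√(1−ζ²)) = 1.13%.

1.13%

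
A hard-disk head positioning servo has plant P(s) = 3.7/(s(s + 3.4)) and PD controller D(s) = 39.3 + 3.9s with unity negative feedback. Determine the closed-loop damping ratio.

ζ = 0.739

Forward path: (39.3 + 3.9s)·3.7/(s(s+3.4)). The closed-loop characteristic equation is s² + (3.4 + 3.7·3.9)s + 3.7·39.3 = 0.
That is s² + 17.83s + 145.4 = 0, so ω_n = 12.06 rad/s and ζ = 17.83/(2·12.06) = 0.7393.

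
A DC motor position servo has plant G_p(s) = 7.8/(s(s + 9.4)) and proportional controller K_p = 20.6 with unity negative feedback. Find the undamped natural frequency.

ω_n = 12.7 rad/s

With unity feedback the closed-loop characteristic equation is s² + 9.4s + 20.6·7.8 = s² + 9.4s + 160.7 = 0.
So ω_n² = 160.7 ⇒ ω_n = 12.68 rad/s, and ζ = 9.4/(2ω_n) = 0.371.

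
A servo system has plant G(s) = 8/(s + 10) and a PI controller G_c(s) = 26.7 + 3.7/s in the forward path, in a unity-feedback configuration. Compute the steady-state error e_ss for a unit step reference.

The open loop G_c(s)G(s) has a pole at the origin (type 1), so the static position error constant is infinite and e_ss = 1/(1+∞) = 0.

0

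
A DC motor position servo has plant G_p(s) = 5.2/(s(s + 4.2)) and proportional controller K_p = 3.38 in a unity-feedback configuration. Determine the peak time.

T_p = 0.866 s

From 1 + K_pG_p(s) = 0: s² + 4.2s + 17.58 = 0 ⇒ ω_n = 4.192, ζ = 0.5009.
Damped frequency ω_d = ω_n√(1−ζ²) = 3.628 rad/s, so peak time T_p = π/ω_d = 0.866 s.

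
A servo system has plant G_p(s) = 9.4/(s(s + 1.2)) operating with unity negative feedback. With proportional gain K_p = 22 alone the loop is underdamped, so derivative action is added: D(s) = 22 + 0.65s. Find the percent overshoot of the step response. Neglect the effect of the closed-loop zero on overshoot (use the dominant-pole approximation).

Forward path: (22 + 0.65s)·9.4/(s(s+1.2)). The closed-loop characteristic equation is s² + (1.2 + 9.4·0.65)s + 9.4·22 = 0.
That is s² + 7.31s + 206.8 = 0, so ω_n = 14.38 rad/s and ζ = 7.31/(2·14.38) = 0.2542.
%OS = 100·exp(−πζ/√(1−ζ²)) = 43.8%.

43.8%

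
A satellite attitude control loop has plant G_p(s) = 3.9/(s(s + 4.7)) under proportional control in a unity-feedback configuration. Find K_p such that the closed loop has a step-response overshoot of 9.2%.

K_p = 3.87

From %OS = 100·exp(−πζ/√(1−ζ²)) = 9.2%, ζ = −ln(0.092)/√(π²+ln²(0.092)) = 0.6048.
Characteristic equation s² + 4.7s + 3.9K_p = 0 gives ζ = 4.7/(2√(3.9K_p)).
Setting ζ = 0.6048: √(3.9K_p) = 4.7/(2·0.6048) = 3.885, so K_p = 15.1/3.9 = 3.87.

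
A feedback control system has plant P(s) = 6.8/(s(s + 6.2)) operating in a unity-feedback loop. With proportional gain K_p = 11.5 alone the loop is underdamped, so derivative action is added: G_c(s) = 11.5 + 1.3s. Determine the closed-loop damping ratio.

Forward path: (11.5 + 1.3s)·6.8/(s(s+6.2)). The closed-loop characteristic equation is s² + (6.2 + 6.8·1.3)s + 6.8·11.5 = 0.
That is s² + 15.04s + 78.2 = 0, so ω_n = 8.843 rad/s and ζ = 15.04/(2·8.843) = 0.8504.

ζ = 0.85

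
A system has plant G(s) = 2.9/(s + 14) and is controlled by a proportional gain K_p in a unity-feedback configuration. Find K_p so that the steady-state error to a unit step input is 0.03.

K_p = 156

For a type-0 loop with proportional control, e_ss = 1/(1 + K_p·G(0)).
G(0) = 0.2071. Require 1/(1 + K_p·0.2071) = 0.03, so 1 + 0.2071·K_p = 33.33.
K_p = (33.33 − 1)/0.2071 = 156.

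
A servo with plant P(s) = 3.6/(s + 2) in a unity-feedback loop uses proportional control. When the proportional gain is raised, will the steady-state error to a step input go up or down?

e_ss = 1/(1 + K_p·P(0)); a larger K_p raises the denominator, so e_ss decreases.

decrease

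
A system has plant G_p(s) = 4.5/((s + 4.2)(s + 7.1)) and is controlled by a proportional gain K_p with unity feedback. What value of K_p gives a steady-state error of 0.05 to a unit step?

For a type-0 loop with proportional control, e_ss = 1/(1 + K_p·G_p(0)).
G_p(0) = 0.1509. Require 1/(1 + K_p·0.1509) = 0.05, so 1 + 0.1509·K_p = 20.
K_p = (20 − 1)/0.1509 = 126.

K_p = 126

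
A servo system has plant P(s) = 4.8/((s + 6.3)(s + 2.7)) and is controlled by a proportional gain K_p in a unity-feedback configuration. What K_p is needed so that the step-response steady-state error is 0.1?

K_p = 31.9

Steady-state error for a unit step on this type-0 loop is 1/(1 + K_p·P(0)).
P(0) = 0.2822. Require 1/(1 + K_p·0.2822) = 0.1, so 1 + 0.2822·K_p = 10.
K_p = (10 − 1)/0.2822 = 31.9.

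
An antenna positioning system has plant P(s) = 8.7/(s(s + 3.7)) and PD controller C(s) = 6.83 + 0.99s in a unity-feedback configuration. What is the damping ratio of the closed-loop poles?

ζ = 0.799

Forward path: (6.83 + 0.99s)·8.7/(s(s+3.7)). The closed-loop characteristic equation is s² + (3.7 + 8.7·0.99)s + 8.7·6.83 = 0.
That is s² + 12.31s + 59.42 = 0, so ω_n = 7.709 rad/s and ζ = 12.31/(2·7.709) = 0.7987.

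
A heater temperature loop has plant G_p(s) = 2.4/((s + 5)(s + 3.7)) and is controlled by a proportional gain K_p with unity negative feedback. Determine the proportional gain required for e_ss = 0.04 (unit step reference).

K_p = 185

The loop is type 0, so e_ss(step) = 1/(1 + K_pos) with K_pos = K_p·G_p(0).
G_p(0) = 0.1297. Require 1/(1 + K_p·0.1297) = 0.04, so 1 + 0.1297·K_p = 25.
K_p = (25 − 1)/0.1297 = 185.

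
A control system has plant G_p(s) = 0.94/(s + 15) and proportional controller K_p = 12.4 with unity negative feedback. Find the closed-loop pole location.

Closed-loop transfer function: T(s) = K_p·G_p(s)/(1 + K_p·G_p(s)) = 11.66/(s + 15 + 11.66) = 11.66/(s + 26.66).
The closed-loop pole is at s = −26.66.

s = -26.66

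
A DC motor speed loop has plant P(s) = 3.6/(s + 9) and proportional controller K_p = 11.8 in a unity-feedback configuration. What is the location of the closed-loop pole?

Closed-loop transfer function: T(s) = K_p·P(s)/(1 + K_p·P(s)) = 42.48/(s + 9 + 42.48) = 42.48/(s + 51.48).
The closed-loop pole is at s = −51.48.

s = -51.48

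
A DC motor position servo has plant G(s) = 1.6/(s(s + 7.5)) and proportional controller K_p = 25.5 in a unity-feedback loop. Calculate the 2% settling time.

T_s ≈ 1.07 s

The closed-loop denominator s² + 7.5s + 40.8 gives ω_n = √40.8 = 6.387 and ζ = 7.5/(2ω_n) = 0.5871.
2% settling time T_s ≈ 4/(ζω_n) = 4/3.75 = 1.07 s.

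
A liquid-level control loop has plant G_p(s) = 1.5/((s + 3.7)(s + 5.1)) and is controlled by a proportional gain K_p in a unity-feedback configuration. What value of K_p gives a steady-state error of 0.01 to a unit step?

Steady-state error for a unit step on this type-0 loop is 1/(1 + K_p·G_p(0)).
G_p(0) = 0.07949. Require 1/(1 + K_p·0.07949) = 0.01, so 1 + 0.07949·K_p = 100.
K_p = (100 − 1)/0.07949 = 1250.

K_p = 1250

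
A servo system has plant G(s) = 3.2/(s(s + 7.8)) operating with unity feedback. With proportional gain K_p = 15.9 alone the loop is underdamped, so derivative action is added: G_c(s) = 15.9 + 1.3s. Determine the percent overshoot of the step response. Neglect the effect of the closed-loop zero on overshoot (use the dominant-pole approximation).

Forward path: (15.9 + 1.3s)·3.2/(s(s+7.8)). The closed-loop characteristic equation is s² + (7.8 + 3.2·1.3)s + 3.2·15.9 = 0.
That is s² + 11.96s + 50.88 = 0, so ω_n = 7.133 rad/s and ζ = 11.96/(2·7.133) = 0.8384.
%OS = 100·exp(−πζ/√(1−ζ²)) = 0.797%.

0.797%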